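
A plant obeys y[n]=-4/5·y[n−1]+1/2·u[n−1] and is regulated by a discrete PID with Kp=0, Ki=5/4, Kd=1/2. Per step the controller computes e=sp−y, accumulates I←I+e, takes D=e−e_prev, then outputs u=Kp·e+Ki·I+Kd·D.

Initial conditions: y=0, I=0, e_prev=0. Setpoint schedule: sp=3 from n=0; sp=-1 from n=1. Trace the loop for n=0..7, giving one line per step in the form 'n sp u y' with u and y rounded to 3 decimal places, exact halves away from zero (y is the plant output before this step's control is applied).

(exact arithmetic carried between steps; '≈' marks a value shown rounded to 6 d.p. or computed from one; I and e_prev carry over from the previous line; the table rounds u and y to 3 d.p., halves away from zero)
n=0: y=0, sp=3, e=sp−y=3; I=3, D=e−e_prev=3; u=0·3+5/4·3+1/2·3=5.25; next y=-4/5·0+1/2·5.25=2.625
n=1: y=2.625, sp=-1, e=sp−y=-3.625; I=-0.625, D=e−e_prev=-6.625; u=0·(-3.625)+5/4·(-0.625)+1/2·(-6.625)=-4.09375; next y=-4/5·2.625+1/2·(-4.09375)=-4.146875
n=2: y=-4.146875, sp=-1, e=sp−y=3.146875; I=2.521875, D=e−e_prev=6.771875; u=0·3.146875+5/4·2.521875+1/2·6.771875≈6.538281; next y=-4/5·(-4.146875)+1/2·6.538281≈6.586641
n=3: y≈6.586641, sp=-1, e=sp−y≈-7.586641; I≈-5.064766, D=e−e_prev≈-10.733516; u=0·(-7.586641)+5/4·(-5.064766)+1/2·(-10.733516)≈-11.697715; next y=-4/5·6.586641+1/2·(-11.697715)≈-11.118170
n=4: y≈-11.118170, sp=-1, e=sp−y≈10.118170; I≈5.053404, D=e−e_prev≈17.704811; u=0·10.118170+5/4·5.053404+1/2·17.704811≈15.169161; next y=-4/5·(-11.118170)+1/2·15.169161≈16.479116
n=5: y≈16.479116, sp=-1, e=sp−y≈-17.479116; I≈-12.425712, D=e−e_prev≈-27.597286; u=0·(-17.479116)+5/4·(-12.425712)+1/2·(-27.597286)≈-29.330783; next y=-4/5·16.479116+1/2·(-29.330783)≈-27.848685
n=6: y≈-27.848685, sp=-1, e=sp−y≈26.848685; I≈14.422973, D=e−e_prev≈44.327801; u=0·26.848685+5/4·14.422973+1/2·44.327801≈40.192616; next y=-4/5·(-27.848685)+1/2·40.192616≈42.375256
n=7: y≈42.375256, sp=-1, e=sp−y≈-43.375256; I≈-28.952283, D=e−e_prev≈-70.223940; u=0·(-43.375256)+5/4·(-28.952283)+1/2·(-70.223940)≈-71.302324; next y=-4/5·42.375256+1/2·(-71.302324)≈-69.551367

0 3 5.250 0.000
1 -1 -4.094 2.625
2 -1 6.538 -4.147
3 -1 -11.698 6.587
4 -1 15.169 -11.118
5 -1 -29.331 16.479
6 -1 40.193 -27.849
7 -1 -71.302 42.375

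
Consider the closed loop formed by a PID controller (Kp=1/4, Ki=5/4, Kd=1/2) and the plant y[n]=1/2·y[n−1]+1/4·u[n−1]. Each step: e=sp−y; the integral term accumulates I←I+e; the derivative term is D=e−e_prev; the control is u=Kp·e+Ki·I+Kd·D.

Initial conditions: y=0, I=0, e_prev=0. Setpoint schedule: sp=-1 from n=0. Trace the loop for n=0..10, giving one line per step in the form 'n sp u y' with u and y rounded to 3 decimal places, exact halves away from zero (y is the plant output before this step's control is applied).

(exact arithmetic carried between steps; '≈' marks a value shown rounded to 6 d.p. or computed from one; I and e_prev carry over from the previous line; the table rounds u and y to 3 d.p., halves away from zero)
n=0: y=0, sp=-1, e=sp−y=-1; I=-1, D=e−e_prev=-1; u=1/4·(-1)+5/4·(-1)+1/2·(-1)=-2; next y=1/2·0+1/4·(-2)=-0.5
n=1: y=-0.5, sp=-1, e=sp−y=-0.5; I=-1.5, D=e−e_prev=0.5; u=1/4·(-0.5)+5/4·(-1.5)+1/2·0.5=-1.75; next y=1/2·(-0.5)+1/4·(-1.75)=-0.6875
n=2: y=-0.6875, sp=-1, e=sp−y=-0.3125; I=-1.8125, D=e−e_prev=0.1875; u=1/4·(-0.3125)+5/4·(-1.8125)+1/2·0.1875=-2.25; next y=1/2·(-0.6875)+1/4·(-2.25)=-0.90625
n=3: y=-0.90625, sp=-1, e=sp−y=-0.09375; I=-1.90625, D=e−e_prev=0.21875; u=1/4·(-0.09375)+5/4·(-1.90625)+1/2·0.21875=-2.296875; next y=1/2·(-0.90625)+1/4·(-2.296875)≈-1.027344
n=4: y≈-1.027344, sp=-1, e=sp−y≈0.027344; I≈-1.878906, D=e−e_prev≈0.121094; u=1/4·0.027344+5/4·(-1.878906)+1/2·0.121094≈-2.28125; next y=1/2·(-1.027344)+1/4·(-2.28125)≈-1.083984
n=5: y≈-1.083984, sp=-1, e=sp−y≈0.083984; I≈-1.794922, D=e−e_prev≈0.056641; u=1/4·0.083984+5/4·(-1.794922)+1/2·0.056641≈-2.194336; next y=1/2·(-1.083984)+1/4·(-2.194336)≈-1.090576
n=6: y≈-1.090576, sp=-1, e=sp−y≈0.090576; I≈-1.704346, D=e−e_prev≈0.006592; u=1/4·0.090576+5/4·(-1.704346)+1/2·0.006592≈-2.104492; next y=1/2·(-1.090576)+1/4·(-2.104492)≈-1.071411
n=7: y≈-1.071411, sp=-1, e=sp−y≈0.071411; I≈-1.632935, D=e−e_prev≈-0.019165; u=1/4·0.071411+5/4·(-1.632935)+1/2·(-0.019165)≈-2.032898; next y=1/2·(-1.071411)+1/4·(-2.032898)≈-1.043930
n=8: y≈-1.043930, sp=-1, e=sp−y≈0.043930; I≈-1.589005, D=e−e_prev≈-0.027481; u=1/4·0.043930+5/4·(-1.589005)+1/2·(-0.027481)≈-1.989014; next y=1/2·(-1.043930)+1/4·(-1.989014)≈-1.019218
n=9: y≈-1.019218, sp=-1, e=sp−y≈0.019218; I≈-1.569786, D=e−e_prev≈-0.024712; u=1/4·0.019218+5/4·(-1.569786)+1/2·(-0.024712)≈-1.969784; next y=1/2·(-1.019218)+1/4·(-1.969784)≈-1.002055
n=10: y≈-1.002055, sp=-1, e=sp−y≈0.002055; I≈-1.567731, D=e−e_prev≈-0.017163; u=1/4·0.002055+5/4·(-1.567731)+1/2·(-0.017163)≈-1.967731; next y=1/2·(-1.002055)+1/4·(-1.967731)≈-0.992960

0 -1 -2.000 0.000
1 -1 -1.750 -0.500
2 -1 -2.250 -0.688
3 -1 -2.297 -0.906
4 -1 -2.281 -1.027
5 -1 -2.194 -1.084
6 -1 -2.104 -1.091
7 -1 -2.033 -1.071
8 -1 -1.989 -1.044
9 -1 -1.970 -1.019
10 -1 -1.968 -1.002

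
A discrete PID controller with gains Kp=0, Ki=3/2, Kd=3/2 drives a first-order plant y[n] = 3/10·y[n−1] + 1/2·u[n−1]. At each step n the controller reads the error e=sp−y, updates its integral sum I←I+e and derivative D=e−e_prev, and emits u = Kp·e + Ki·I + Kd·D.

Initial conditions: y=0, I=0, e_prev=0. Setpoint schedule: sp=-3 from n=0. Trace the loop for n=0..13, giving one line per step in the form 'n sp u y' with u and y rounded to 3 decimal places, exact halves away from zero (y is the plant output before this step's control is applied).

(exact arithmetic carried between steps; '≈' marks a value shown rounded to 6 d.p. or computed from one; I and e_prev carry over from the previous line; the table rounds u and y to 3 d.p., halves away from zero)
n=0: y=0, sp=-3, e=sp−y=-3; I=-3, D=e−e_prev=-3; u=0·(-3)+3/2·(-3)+3/2·(-3)=-9; next y=3/10·0+1/2·(-9)=-4.5
n=1: y=-4.5, sp=-3, e=sp−y=1.5; I=-1.5, D=e−e_prev=4.5; u=0·1.5+3/2·(-1.5)+3/2·4.5=4.5; next y=3/10·(-4.5)+1/2·4.5=0.9
n=2: y=0.9, sp=-3, e=sp−y=-3.9; I=-5.4, D=e−e_prev=-5.4; u=0·(-3.9)+3/2·(-5.4)+3/2·(-5.4)=-16.2; next y=3/10·0.9+1/2·(-16.2)=-7.83
n=3: y=-7.83, sp=-3, e=sp−y=4.83; I=-0.57, D=e−e_prev=8.73; u=0·4.83+3/2·(-0.57)+3/2·8.73=12.24; next y=3/10·(-7.83)+1/2·12.24=3.771
n=4: y=3.771, sp=-3, e=sp−y=-6.771; I=-7.341, D=e−e_prev=-11.601; u=0·(-6.771)+3/2·(-7.341)+3/2·(-11.601)=-28.413; next y=3/10·3.771+1/2·(-28.413)=-13.0752
n=5: y=-13.0752, sp=-3, e=sp−y=10.0752; I=2.7342, D=e−e_prev=16.8462; u=0·10.0752+3/2·2.7342+3/2·16.8462=29.3706; next y=3/10·(-13.0752)+1/2·29.3706=10.76274
n=6: y=10.76274, sp=-3, e=sp−y=-13.76274; I=-11.02854, D=e−e_prev=-23.83794; u=0·(-13.76274)+3/2·(-11.02854)+3/2·(-23.83794)=-52.29972; next y=3/10·10.76274+1/2·(-52.29972)=-22.921038
n=7: y=-22.921038, sp=-3, e=sp−y=19.921038; I=8.892498, D=e−e_prev=33.683778; u=0·19.921038+3/2·8.892498+3/2·33.683778=63.864414; next y=3/10·(-22.921038)+1/2·63.864414≈25.055896
n=8: y≈25.055896, sp=-3, e=sp−y≈-28.055896; I≈-19.163398, D=e−e_prev≈-47.976934; u=0·(-28.055896)+3/2·(-19.163398)+3/2·(-47.976934)≈-100.710497; next y=3/10·25.055896+1/2·(-100.710497)≈-42.838480
n=9: y≈-42.838480, sp=-3, e=sp−y≈39.838480; I≈20.675082, D=e−e_prev≈67.894375; u=0·39.838480+3/2·20.675082+3/2·67.894375≈132.854186; next y=3/10·(-42.838480)+1/2·132.854186≈53.575549
n=10: y≈53.575549, sp=-3, e=sp−y≈-56.575549; I≈-35.900467, D=e−e_prev≈-96.414029; u=0·(-56.575549)+3/2·(-35.900467)+3/2·(-96.414029)≈-198.471744; next y=3/10·53.575549+1/2·(-198.471744)≈-83.163207
n=11: y≈-83.163207, sp=-3, e=sp−y≈80.163207; I≈44.262740, D=e−e_prev≈136.738756; u=0·80.163207+3/2·44.262740+3/2·136.738756≈271.502245; next y=3/10·(-83.163207)+1/2·271.502245≈110.802160
n=12: y≈110.802160, sp=-3, e=sp−y≈-113.802160; I≈-69.539420, D=e−e_prev≈-193.965367; u=0·(-113.802160)+3/2·(-69.539420)+3/2·(-193.965367)≈-395.257181; next y=3/10·110.802160+1/2·(-395.257181)≈-164.387943
n=13: y≈-164.387943, sp=-3, e=sp−y≈161.387943; I≈91.848522, D=e−e_prev≈275.190103; u=0·161.387943+3/2·91.848522+3/2·275.190103≈550.557938; next y=3/10·(-164.387943)+1/2·550.557938≈225.962586

0 -3 -9.000 0.000
1 -3 4.500 -4.500
2 -3 -16.200 0.900
3 -3 12.240 -7.830
4 -3 -28.413 3.771
5 -3 29.371 -13.075
6 -3 -52.300 10.763
7 -3 63.864 -22.921
8 -3 -100.710 25.056
9 -3 132.854 -42.838
10 -3 -198.472 53.576
11 -3 271.502 -83.163
12 -3 -395.257 110.802
13 -3 550.558 -164.388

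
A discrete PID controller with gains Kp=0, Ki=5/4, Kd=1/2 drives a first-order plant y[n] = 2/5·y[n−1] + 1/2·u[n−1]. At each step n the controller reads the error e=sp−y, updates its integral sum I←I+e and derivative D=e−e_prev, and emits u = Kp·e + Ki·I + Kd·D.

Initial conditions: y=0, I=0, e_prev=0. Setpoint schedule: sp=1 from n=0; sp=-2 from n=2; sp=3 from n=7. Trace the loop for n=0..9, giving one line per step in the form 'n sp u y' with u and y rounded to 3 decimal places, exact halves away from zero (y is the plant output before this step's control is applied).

0 1 1.750 0.000
1 1 0.969 0.875
2 -2 -3.616 0.834
3 -2 -1.639 -1.474
4 -2 -3.564 -1.409
5 -2 -2.631 -2.346
6 -2 -2.828 -2.254
7 3 6.393 -2.316
8 3 2.481 2.270
9 3 5.899 2.149

(exact arithmetic carried between steps; '≈' marks a value shown rounded to 6 d.p. or computed from one; I and e_prev carry over from the previous line; the table rounds u and y to 3 d.p., halves away from zero)
n=0: y=0, sp=1, e=sp−y=1; I=1, D=e−e_prev=1; u=0·1+5/4·1+1/2·1=1.75; next y=2/5·0+1/2·1.75=0.875
n=1: y=0.875, sp=1, e=sp−y=0.125; I=1.125, D=e−e_prev=-0.875; u=0·0.125+5/4·1.125+1/2·(-0.875)=0.96875; next y=2/5·0.875+1/2·0.96875=0.834375
n=2: y=0.834375, sp=-2, e=sp−y=-2.834375; I=-1.709375, D=e−e_prev=-2.959375; u=0·(-2.834375)+5/4·(-1.709375)+1/2·(-2.959375)≈-3.616406; next y=2/5·0.834375+1/2·(-3.616406)≈-1.474453
n=3: y≈-1.474453, sp=-2, e=sp−y≈-0.525547; I≈-2.234922, D=e−e_prev≈2.308828; u=0·(-0.525547)+5/4·(-2.234922)+1/2·2.308828≈-1.639238; next y=2/5·(-1.474453)+1/2·(-1.639238)≈-1.409400
n=4: y≈-1.409400, sp=-2, e=sp−y≈-0.590600; I≈-2.825521, D=e−e_prev≈-0.065053; u=0·(-0.590600)+5/4·(-2.825521)+1/2·(-0.065053)≈-3.564428; next y=2/5·(-1.409400)+1/2·(-3.564428)≈-2.345974
n=5: y≈-2.345974, sp=-2, e=sp−y≈0.345974; I≈-2.479547, D=e−e_prev≈0.936574; u=0·0.345974+5/4·(-2.479547)+1/2·0.936574≈-2.631147; next y=2/5·(-2.345974)+1/2·(-2.631147)≈-2.253963
n=6: y≈-2.253963, sp=-2, e=sp−y≈0.253963; I≈-2.225584, D=e−e_prev≈-0.092011; u=0·0.253963+5/4·(-2.225584)+1/2·(-0.092011)≈-2.827985; next y=2/5·(-2.253963)+1/2·(-2.827985)≈-2.315578
n=7: y≈-2.315578, sp=3, e=sp−y≈5.315578; I≈3.089994, D=e−e_prev≈5.061615; u=0·5.315578+5/4·3.089994+1/2·5.061615≈6.393300; next y=2/5·(-2.315578)+1/2·6.393300≈2.270419
n=8: y≈2.270419, sp=3, e=sp−y≈0.729581; I≈3.819575, D=e−e_prev≈-4.585997; u=0·0.729581+5/4·3.819575+1/2·(-4.585997)≈2.481471; next y=2/5·2.270419+1/2·2.481471≈2.148903
n=9: y≈2.148903, sp=3, e=sp−y≈0.851097; I≈4.670672, D=e−e_prev≈0.121516; u=0·0.851097+5/4·4.670672+1/2·0.121516≈5.899098; next y=2/5·2.148903+1/2·5.899098≈3.809110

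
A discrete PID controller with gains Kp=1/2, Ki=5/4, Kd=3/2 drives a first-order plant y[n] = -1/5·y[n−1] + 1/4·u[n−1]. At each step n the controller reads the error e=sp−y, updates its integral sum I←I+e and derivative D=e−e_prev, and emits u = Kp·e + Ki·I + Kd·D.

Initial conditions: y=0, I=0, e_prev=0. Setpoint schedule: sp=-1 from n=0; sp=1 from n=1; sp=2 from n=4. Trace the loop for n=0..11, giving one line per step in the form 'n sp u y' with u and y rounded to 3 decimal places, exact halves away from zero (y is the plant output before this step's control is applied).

(exact arithmetic carried between steps; '≈' marks a value shown rounded to 6 d.p. or computed from one; I and e_prev carry over from the previous line; the table rounds u and y to 3 d.p., halves away from zero)
n=0: y=0, sp=-1, e=sp−y=-1; I=-1, D=e−e_prev=-1; u=1/2·(-1)+5/4·(-1)+3/2·(-1)=-3.25; next y=-1/5·0+1/4·(-3.25)=-0.8125
n=1: y=-0.8125, sp=1, e=sp−y=1.8125; I=0.8125, D=e−e_prev=2.8125; u=1/2·1.8125+5/4·0.8125+3/2·2.8125=6.140625; next y=-1/5·(-0.8125)+1/4·6.140625≈1.697656
n=2: y≈1.697656, sp=1, e=sp−y≈-0.697656; I≈0.114844, D=e−e_prev≈-2.510156; u=1/2·(-0.697656)+5/4·0.114844+3/2·(-2.510156)≈-3.970508; next y=-1/5·1.697656+1/4·(-3.970508)≈-1.332158
n=3: y≈-1.332158, sp=1, e=sp−y≈2.332158; I≈2.447002, D=e−e_prev≈3.029814; u=1/2·2.332158+5/4·2.447002+3/2·3.029814≈8.769553; next y=-1/5·(-1.332158)+1/4·8.769553≈2.458820
n=4: y≈2.458820, sp=2, e=sp−y≈-0.458820; I≈1.988182, D=e−e_prev≈-2.790978; u=1/2·(-0.458820)+5/4·1.988182+3/2·(-2.790978)≈-1.930650; next y=-1/5·2.458820+1/4·(-1.930650)≈-0.974426
n=5: y≈-0.974426, sp=2, e=sp−y≈2.974426; I≈4.962608, D=e−e_prev≈3.433246; u=1/2·2.974426+5/4·4.962608+3/2·3.433246≈12.840343; next y=-1/5·(-0.974426)+1/4·12.840343≈3.404971
n=6: y≈3.404971, sp=2, e=sp−y≈-1.404971; I≈3.557637, D=e−e_prev≈-4.379398; u=1/2·(-1.404971)+5/4·3.557637+3/2·(-4.379398)≈-2.824535; next y=-1/5·3.404971+1/4·(-2.824535)≈-1.387128
n=7: y≈-1.387128, sp=2, e=sp−y≈3.387128; I≈6.944765, D=e−e_prev≈4.792099; u=1/2·3.387128+5/4·6.944765+3/2·4.792099≈17.562669; next y=-1/5·(-1.387128)+1/4·17.562669≈4.668093
n=8: y≈4.668093, sp=2, e=sp−y≈-2.668093; I≈4.276672, D=e−e_prev≈-6.055221; u=1/2·(-2.668093)+5/4·4.276672+3/2·(-6.055221)≈-5.071037; next y=-1/5·4.668093+1/4·(-5.071037)≈-2.201378
n=9: y≈-2.201378, sp=2, e=sp−y≈4.201378; I≈8.478050, D=e−e_prev≈6.869471; u=1/2·4.201378+5/4·8.478050+3/2·6.869471≈23.002458; next y=-1/5·(-2.201378)+1/4·23.002458≈6.190890
n=10: y≈6.190890, sp=2, e=sp−y≈-4.190890; I≈4.287160, D=e−e_prev≈-8.392268; u=1/2·(-4.190890)+5/4·4.287160+3/2·(-8.392268)≈-9.324897; next y=-1/5·6.190890+1/4·(-9.324897)≈-3.569402
n=11: y≈-3.569402, sp=2, e=sp−y≈5.569402; I≈9.856562, D=e−e_prev≈9.760292; u=1/2·5.569402+5/4·9.856562+3/2·9.760292≈29.745843; next y=-1/5·(-3.569402)+1/4·29.745843≈8.150341

0 -1 -3.250 0.000
1 1 6.141 -0.813
2 1 -3.971 1.698
3 1 8.770 -1.332
4 2 -1.931 2.459
5 2 12.840 -0.974
6 2 -2.825 3.405
7 2 17.563 -1.387
8 2 -5.071 4.668
9 2 23.002 -2.201
10 2 -9.325 6.191
11 2 29.746 -3.569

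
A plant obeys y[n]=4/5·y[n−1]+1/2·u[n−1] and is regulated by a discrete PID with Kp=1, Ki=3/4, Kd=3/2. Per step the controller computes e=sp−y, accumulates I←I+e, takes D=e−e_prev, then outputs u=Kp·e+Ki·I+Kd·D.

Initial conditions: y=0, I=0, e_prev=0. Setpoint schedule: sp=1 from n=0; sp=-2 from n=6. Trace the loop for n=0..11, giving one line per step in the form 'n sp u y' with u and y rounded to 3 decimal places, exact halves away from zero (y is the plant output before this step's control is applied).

0 1 3.250 0.000
1 1 -2.781 1.625
2 1 4.763 -0.091
3 1 -4.791 2.309
4 1 7.113 -0.548
5 1 -7.927 3.118
6 -2 1.142 -1.469
7 -2 -4.448 -0.604
8 -2 2.638 -2.707
9 -2 -6.033 -0.847
10 -2 5.146 -3.694
11 -2 -8.617 -0.382

(exact arithmetic carried between steps; '≈' marks a value shown rounded to 6 d.p. or computed from one; I and e_prev carry over from the previous line; the table rounds u and y to 3 d.p., halves away from zero)
n=0: y=0, sp=1, e=sp−y=1; I=1, D=e−e_prev=1; u=1·1+3/4·1+3/2·1=3.25; next y=4/5·0+1/2·3.25=1.625
n=1: y=1.625, sp=1, e=sp−y=-0.625; I=0.375, D=e−e_prev=-1.625; u=1·(-0.625)+3/4·0.375+3/2·(-1.625)=-2.78125; next y=4/5·1.625+1/2·(-2.78125)=-0.090625
n=2: y=-0.090625, sp=1, e=sp−y=1.090625; I=1.465625, D=e−e_prev=1.715625; u=1·1.090625+3/4·1.465625+3/2·1.715625≈4.763281; next y=4/5·(-0.090625)+1/2·4.763281≈2.309141
n=3: y≈2.309141, sp=1, e=sp−y≈-1.309141; I≈0.156484, D=e−e_prev≈-2.399766; u=1·(-1.309141)+3/4·0.156484+3/2·(-2.399766)≈-4.791426; next y=4/5·2.309141+1/2·(-4.791426)≈-0.548400
n=4: y≈-0.548400, sp=1, e=sp−y≈1.548400; I≈1.704885, D=e−e_prev≈2.857541; u=1·1.548400+3/4·1.704885+3/2·2.857541≈7.113375; next y=4/5·(-0.548400)+1/2·7.113375≈3.117967
n=5: y≈3.117967, sp=1, e=sp−y≈-2.117967; I≈-0.413083, D=e−e_prev≈-3.666368; u=1·(-2.117967)+3/4·(-0.413083)+3/2·(-3.666368)≈-7.927331; next y=4/5·3.117967+1/2·(-7.927331)≈-1.469292
n=6: y≈-1.469292, sp=-2, e=sp−y≈-0.530708; I≈-0.943791, D=e−e_prev≈1.587259; u=1·(-0.530708)+3/4·(-0.943791)+3/2·1.587259≈1.142337; next y=4/5·(-1.469292)+1/2·1.142337≈-0.604265
n=7: y≈-0.604265, sp=-2, e=sp−y≈-1.395735; I≈-2.339526, D=e−e_prev≈-0.865027; u=1·(-1.395735)+3/4·(-2.339526)+3/2·(-0.865027)≈-4.447920; next y=4/5·(-0.604265)+1/2·(-4.447920)≈-2.707372
n=8: y≈-2.707372, sp=-2, e=sp−y≈0.707372; I≈-1.632154, D=e−e_prev≈2.103107; u=1·0.707372+3/4·(-1.632154)+3/2·2.103107≈2.637917; next y=4/5·(-2.707372)+1/2·2.637917≈-0.846939
n=9: y≈-0.846939, sp=-2, e=sp−y≈-1.153061; I≈-2.785215, D=e−e_prev≈-1.860433; u=1·(-1.153061)+3/4·(-2.785215)+3/2·(-1.860433)≈-6.032621; next y=4/5·(-0.846939)+1/2·(-6.032621)≈-3.693862
n=10: y≈-3.693862, sp=-2, e=sp−y≈1.693862; I≈-1.091353, D=e−e_prev≈2.846923; u=1·1.693862+3/4·(-1.091353)+3/2·2.846923≈5.145731; next y=4/5·(-3.693862)+1/2·5.145731≈-0.382224
n=11: y≈-0.382224, sp=-2, e=sp−y≈-1.617776; I≈-2.709129, D=e−e_prev≈-3.311638; u=1·(-1.617776)+3/4·(-2.709129)+3/2·(-3.311638)≈-8.617080; next y=4/5·(-0.382224)+1/2·(-8.617080)≈-4.614319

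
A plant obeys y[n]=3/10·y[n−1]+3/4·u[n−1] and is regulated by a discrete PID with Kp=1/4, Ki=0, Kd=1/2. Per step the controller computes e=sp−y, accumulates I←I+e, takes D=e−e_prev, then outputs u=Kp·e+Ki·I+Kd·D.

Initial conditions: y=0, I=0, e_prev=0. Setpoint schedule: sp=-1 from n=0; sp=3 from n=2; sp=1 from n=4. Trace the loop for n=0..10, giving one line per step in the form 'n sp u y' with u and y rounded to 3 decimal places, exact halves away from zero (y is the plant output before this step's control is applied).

0 -1 -0.750 0.000
1 -1 0.172 -0.563
2 3 2.499 -0.040
3 3 -0.666 1.862
4 1 0.137 0.059
5 1 0.189 0.120
6 1 0.177 0.178
7 1 0.200 0.186
8 1 0.189 0.205
9 1 0.200 0.203
10 1 0.193 0.211

(exact arithmetic carried between steps; '≈' marks a value shown rounded to 6 d.p. or computed from one; I and e_prev carry over from the previous line; the table rounds u and y to 3 d.p., halves away from zero)
n=0: y=0, sp=-1, e=sp−y=-1; I=-1, D=e−e_prev=-1; u=1/4·(-1)+0·(-1)+1/2·(-1)=-0.75; next y=3/10·0+3/4·(-0.75)=-0.5625
n=1: y=-0.5625, sp=-1, e=sp−y=-0.4375; I=-1.4375, D=e−e_prev=0.5625; u=1/4·(-0.4375)+0·(-1.4375)+1/2·0.5625=0.171875; next y=3/10·(-0.5625)+3/4·0.171875≈-0.039844
n=2: y≈-0.039844, sp=3, e=sp−y≈3.039844; I≈1.602344, D=e−e_prev≈3.477344; u=1/4·3.039844+0·1.602344+1/2·3.477344≈2.498633; next y=3/10·(-0.039844)+3/4·2.498633≈1.862021
n=3: y≈1.862021, sp=3, e=sp−y≈1.137979; I≈2.740322, D=e−e_prev≈-1.901865; u=1/4·1.137979+0·2.740322+1/2·(-1.901865)≈-0.666438; next y=3/10·1.862021+3/4·(-0.666438)≈0.058778
n=4: y≈0.058778, sp=1, e=sp−y≈0.941222; I≈3.681544, D=e−e_prev≈-0.196756; u=1/4·0.941222+0·3.681544+1/2·(-0.196756)≈0.136927; next y=3/10·0.058778+3/4·0.136927≈0.120329
n=5: y≈0.120329, sp=1, e=sp−y≈0.879671; I≈4.561215, D=e−e_prev≈-0.061551; u=1/4·0.879671+0·4.561215+1/2·(-0.061551)≈0.189142; next y=3/10·0.120329+3/4·0.189142≈0.177955
n=6: y≈0.177955, sp=1, e=sp−y≈0.822045; I≈5.383260, D=e−e_prev≈-0.057627; u=1/4·0.822045+0·5.383260+1/2·(-0.057627)≈0.176698; next y=3/10·0.177955+3/4·0.176698≈0.185910
n=7: y≈0.185910, sp=1, e=sp−y≈0.814090; I≈6.197350, D=e−e_prev≈-0.007955; u=1/4·0.814090+0·6.197350+1/2·(-0.007955)≈0.199545; next y=3/10·0.185910+3/4·0.199545≈0.205432
n=8: y≈0.205432, sp=1, e=sp−y≈0.794568; I≈6.991918, D=e−e_prev≈-0.019522; u=1/4·0.794568+0·6.991918+1/2·(-0.019522)≈0.188881; next y=3/10·0.205432+3/4·0.188881≈0.203290
n=9: y≈0.203290, sp=1, e=sp−y≈0.796710; I≈7.788628, D=e−e_prev≈0.002142; u=1/4·0.796710+0·7.788628+1/2·0.002142≈0.200248; next y=3/10·0.203290+3/4·0.200248≈0.211173
n=10: y≈0.211173, sp=1, e=sp−y≈0.788827; I≈8.577455, D=e−e_prev≈-0.007883; u=1/4·0.788827+0·8.577455+1/2·(-0.007883)≈0.193265; next y=3/10·0.211173+3/4·0.193265≈0.208301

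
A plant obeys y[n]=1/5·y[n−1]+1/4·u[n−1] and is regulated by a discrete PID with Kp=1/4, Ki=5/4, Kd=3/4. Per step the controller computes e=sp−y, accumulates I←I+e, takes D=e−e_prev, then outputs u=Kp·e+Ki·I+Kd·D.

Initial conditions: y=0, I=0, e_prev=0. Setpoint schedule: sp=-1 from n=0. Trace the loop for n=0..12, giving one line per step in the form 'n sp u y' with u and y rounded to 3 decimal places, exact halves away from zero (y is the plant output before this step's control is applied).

(exact arithmetic carried between steps; '≈' marks a value shown rounded to 6 d.p. or computed from one; I and e_prev carry over from the previous line; the table rounds u and y to 3 d.p., halves away from zero)
n=0: y=0, sp=-1, e=sp−y=-1; I=-1, D=e−e_prev=-1; u=1/4·(-1)+5/4·(-1)+3/4·(-1)=-2.25; next y=1/5·0+1/4·(-2.25)=-0.5625
n=1: y=-0.5625, sp=-1, e=sp−y=-0.4375; I=-1.4375, D=e−e_prev=0.5625; u=1/4·(-0.4375)+5/4·(-1.4375)+3/4·0.5625=-1.484375; next y=1/5·(-0.5625)+1/4·(-1.484375)≈-0.483594
n=2: y≈-0.483594, sp=-1, e=sp−y≈-0.516406; I≈-1.953906, D=e−e_prev≈-0.078906; u=1/4·(-0.516406)+5/4·(-1.953906)+3/4·(-0.078906)≈-2.630664; next y=1/5·(-0.483594)+1/4·(-2.630664)≈-0.754385
n=3: y≈-0.754385, sp=-1, e=sp−y≈-0.245615; I≈-2.199521, D=e−e_prev≈0.270791; u=1/4·(-0.245615)+5/4·(-2.199521)+3/4·0.270791≈-2.607712; next y=1/5·(-0.754385)+1/4·(-2.607712)≈-0.802805
n=4: y≈-0.802805, sp=-1, e=sp−y≈-0.197195; I≈-2.396716, D=e−e_prev≈0.048420; u=1/4·(-0.197195)+5/4·(-2.396716)+3/4·0.048420≈-3.008879; next y=1/5·(-0.802805)+1/4·(-3.008879)≈-0.912781
n=5: y≈-0.912781, sp=-1, e=sp−y≈-0.087219; I≈-2.483936, D=e−e_prev≈0.109976; u=1/4·(-0.087219)+5/4·(-2.483936)+3/4·0.109976≈-3.044243; next y=1/5·(-0.912781)+1/4·(-3.044243)≈-0.943617
n=6: y≈-0.943617, sp=-1, e=sp−y≈-0.056383; I≈-2.540319, D=e−e_prev≈0.030836; u=1/4·(-0.056383)+5/4·(-2.540319)+3/4·0.030836≈-3.166367; next y=1/5·(-0.943617)+1/4·(-3.166367)≈-0.980315
n=7: y≈-0.980315, sp=-1, e=sp−y≈-0.019685; I≈-2.560004, D=e−e_prev≈0.036698; u=1/4·(-0.019685)+5/4·(-2.560004)+3/4·0.036698≈-3.177402; next y=1/5·(-0.980315)+1/4·(-3.177402)≈-0.990414
n=8: y≈-0.990414, sp=-1, e=sp−y≈-0.009586; I≈-2.569590, D=e−e_prev≈0.010098; u=1/4·(-0.009586)+5/4·(-2.569590)+3/4·0.010098≈-3.206811; next y=1/5·(-0.990414)+1/4·(-3.206811)≈-0.999785
n=9: y≈-0.999785, sp=-1, e=sp−y≈-0.000215; I≈-2.569805, D=e−e_prev≈0.009372; u=1/4·(-0.000215)+5/4·(-2.569805)+3/4·0.009372≈-3.205281; next y=1/5·(-0.999785)+1/4·(-3.205281)≈-1.001277
n=10: y≈-1.001277, sp=-1, e=sp−y≈0.001277; I≈-2.568528, D=e−e_prev≈0.001492; u=1/4·0.001277+5/4·(-2.568528)+3/4·0.001492≈-3.209221; next y=1/5·(-1.001277)+1/4·(-3.209221)≈-1.002561
n=11: y≈-1.002561, sp=-1, e=sp−y≈0.002561; I≈-2.565967, D=e−e_prev≈0.001283; u=1/4·0.002561+5/4·(-2.565967)+3/4·0.001283≈-3.205856; next y=1/5·(-1.002561)+1/4·(-3.205856)≈-1.001976
n=12: y≈-1.001976, sp=-1, e=sp−y≈0.001976; I≈-2.563991, D=e−e_prev≈-0.000585; u=1/4·0.001976+5/4·(-2.563991)+3/4·(-0.000585)≈-3.204933; next y=1/5·(-1.001976)+1/4·(-3.204933)≈-1.001628

0 -1 -2.250 0.000
1 -1 -1.484 -0.563
2 -1 -2.631 -0.484
3 -1 -2.608 -0.754
4 -1 -3.009 -0.803
5 -1 -3.044 -0.913
6 -1 -3.166 -0.944
7 -1 -3.177 -0.980
8 -1 -3.207 -0.990
9 -1 -3.205 -1.000
10 -1 -3.209 -1.001
11 -1 -3.206 -1.003
12 -1 -3.205 -1.002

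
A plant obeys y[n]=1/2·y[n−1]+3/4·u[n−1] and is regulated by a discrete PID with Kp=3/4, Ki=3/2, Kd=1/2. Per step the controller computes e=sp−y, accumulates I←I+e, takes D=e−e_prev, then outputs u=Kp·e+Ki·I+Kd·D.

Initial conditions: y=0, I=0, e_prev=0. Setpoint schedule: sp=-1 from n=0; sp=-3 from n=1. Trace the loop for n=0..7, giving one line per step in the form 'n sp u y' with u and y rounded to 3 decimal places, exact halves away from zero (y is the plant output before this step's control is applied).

0 -1 -2.750 0.000
1 -3 -3.578 -2.063
2 -3 -0.472 -3.715
3 -3 -4.361 -2.211
4 -3 1.161 -4.376
5 -3 -6.269 -1.317
6 -3 3.855 -5.361
7 -3 -9.948 0.211

(exact arithmetic carried between steps; '≈' marks a value shown rounded to 6 d.p. or computed from one; I and e_prev carry over from the previous line; the table rounds u and y to 3 d.p., halves away from zero)
n=0: y=0, sp=-1, e=sp−y=-1; I=-1, D=e−e_prev=-1; u=3/4·(-1)+3/2·(-1)+1/2·(-1)=-2.75; next y=1/2·0+3/4·(-2.75)=-2.0625
n=1: y=-2.0625, sp=-3, e=sp−y=-0.9375; I=-1.9375, D=e−e_prev=0.0625; u=3/4·(-0.9375)+3/2·(-1.9375)+1/2·0.0625=-3.578125; next y=1/2·(-2.0625)+3/4·(-3.578125)≈-3.714844
n=2: y≈-3.714844, sp=-3, e=sp−y≈0.714844; I≈-1.222656, D=e−e_prev≈1.652344; u=3/4·0.714844+3/2·(-1.222656)+1/2·1.652344≈-0.471680; next y=1/2·(-3.714844)+3/4·(-0.471680)≈-2.211182
n=3: y≈-2.211182, sp=-3, e=sp−y≈-0.788818; I≈-2.011475, D=e−e_prev≈-1.503662; u=3/4·(-0.788818)+3/2·(-2.011475)+1/2·(-1.503662)≈-4.360657; next y=1/2·(-2.211182)+3/4·(-4.360657)≈-4.376083
n=4: y≈-4.376083, sp=-3, e=sp−y≈1.376083; I≈-0.635391, D=e−e_prev≈2.164902; u=3/4·1.376083+3/2·(-0.635391)+1/2·2.164902≈1.161427; next y=1/2·(-4.376083)+3/4·1.161427≈-1.316972
n=5: y≈-1.316972, sp=-3, e=sp−y≈-1.683028; I≈-2.318419, D=e−e_prev≈-3.059112; u=3/4·(-1.683028)+3/2·(-2.318419)+1/2·(-3.059112)≈-6.269456; next y=1/2·(-1.316972)+3/4·(-6.269456)≈-5.360578
n=6: y≈-5.360578, sp=-3, e=sp−y≈2.360578; I≈0.042159, D=e−e_prev≈4.043606; u=3/4·2.360578+3/2·0.042159+1/2·4.043606≈3.855474; next y=1/2·(-5.360578)+3/4·3.855474≈0.211317
n=7: y≈0.211317, sp=-3, e=sp−y≈-3.211317; I≈-3.169158, D=e−e_prev≈-5.571895; u=3/4·(-3.211317)+3/2·(-3.169158)+1/2·(-5.571895)≈-9.948172; next y=1/2·0.211317+3/4·(-9.948172)≈-7.355471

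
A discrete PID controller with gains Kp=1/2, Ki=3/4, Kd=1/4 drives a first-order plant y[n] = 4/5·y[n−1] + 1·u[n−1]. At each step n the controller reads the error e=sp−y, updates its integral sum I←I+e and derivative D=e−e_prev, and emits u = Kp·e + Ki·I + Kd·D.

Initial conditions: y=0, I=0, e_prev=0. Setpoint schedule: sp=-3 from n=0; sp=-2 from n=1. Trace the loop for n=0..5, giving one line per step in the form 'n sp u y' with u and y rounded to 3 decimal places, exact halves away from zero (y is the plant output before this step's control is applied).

(exact arithmetic carried between steps; '≈' marks a value shown rounded to 6 d.p. or computed from one; I and e_prev carry over from the previous line; the table rounds u and y to 3 d.p., halves away from zero)
n=0: y=0, sp=-3, e=sp−y=-3; I=-3, D=e−e_prev=-3; u=1/2·(-3)+3/4·(-3)+1/4·(-3)=-4.5; next y=4/5·0+1·(-4.5)=-4.5
n=1: y=-4.5, sp=-2, e=sp−y=2.5; I=-0.5, D=e−e_prev=5.5; u=1/2·2.5+3/4·(-0.5)+1/4·5.5=2.25; next y=4/5·(-4.5)+1·2.25=-1.35
n=2: y=-1.35, sp=-2, e=sp−y=-0.65; I=-1.15, D=e−e_prev=-3.15; u=1/2·(-0.65)+3/4·(-1.15)+1/4·(-3.15)=-1.975; next y=4/5·(-1.35)+1·(-1.975)=-3.055
n=3: y=-3.055, sp=-2, e=sp−y=1.055; I=-0.095, D=e−e_prev=1.705; u=1/2·1.055+3/4·(-0.095)+1/4·1.705=0.8825; next y=4/5·(-3.055)+1·0.8825=-1.5615
n=4: y=-1.5615, sp=-2, e=sp−y=-0.4385; I=-0.5335, D=e−e_prev=-1.4935; u=1/2·(-0.4385)+3/4·(-0.5335)+1/4·(-1.4935)=-0.99275; next y=4/5·(-1.5615)+1·(-0.99275)=-2.24195
n=5: y=-2.24195, sp=-2, e=sp−y=0.24195; I=-0.29155, D=e−e_prev=0.68045; u=1/2·0.24195+3/4·(-0.29155)+1/4·0.68045=0.072425; next y=4/5·(-2.24195)+1·0.072425=-1.721135

0 -3 -4.500 0.000
1 -2 2.250 -4.500
2 -2 -1.975 -1.350
3 -2 0.883 -3.055
4 -2 -0.993 -1.562
5 -2 0.072 -2.242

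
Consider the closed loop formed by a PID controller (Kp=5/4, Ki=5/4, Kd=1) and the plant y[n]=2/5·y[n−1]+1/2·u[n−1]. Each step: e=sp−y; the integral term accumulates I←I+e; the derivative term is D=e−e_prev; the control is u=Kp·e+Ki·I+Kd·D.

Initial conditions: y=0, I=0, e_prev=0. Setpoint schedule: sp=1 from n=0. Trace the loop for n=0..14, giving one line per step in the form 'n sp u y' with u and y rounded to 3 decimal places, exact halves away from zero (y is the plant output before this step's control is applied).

(exact arithmetic carried between steps; '≈' marks a value shown rounded to 6 d.p. or computed from one; I and e_prev carry over from the previous line; the table rounds u and y to 3 d.p., halves away from zero)
n=0: y=0, sp=1, e=sp−y=1; I=1, D=e−e_prev=1; u=5/4·1+5/4·1+1·1=3.5; next y=2/5·0+1/2·3.5=1.75
n=1: y=1.75, sp=1, e=sp−y=-0.75; I=0.25, D=e−e_prev=-1.75; u=5/4·(-0.75)+5/4·0.25+1·(-1.75)=-2.375; next y=2/5·1.75+1/2·(-2.375)=-0.4875
n=2: y=-0.4875, sp=1, e=sp−y=1.4875; I=1.7375, D=e−e_prev=2.2375; u=5/4·1.4875+5/4·1.7375+1·2.2375=6.26875; next y=2/5·(-0.4875)+1/2·6.26875=2.939375
n=3: y=2.939375, sp=1, e=sp−y=-1.939375; I=-0.201875, D=e−e_prev=-3.426875; u=5/4·(-1.939375)+5/4·(-0.201875)+1·(-3.426875)≈-6.103438; next y=2/5·2.939375+1/2·(-6.103438)≈-1.875969
n=4: y≈-1.875969, sp=1, e=sp−y≈2.875969; I≈2.674094, D=e−e_prev≈4.815344; u=5/4·2.875969+5/4·2.674094+1·4.815344≈11.752922; next y=2/5·(-1.875969)+1/2·11.752922≈5.126073
n=5: y≈5.126073, sp=1, e=sp−y≈-4.126073; I≈-1.451980, D=e−e_prev≈-7.002042; u=5/4·(-4.126073)+5/4·(-1.451980)+1·(-7.002042)≈-13.974609; next y=2/5·5.126073+1/2·(-13.974609)≈-4.936875
n=6: y≈-4.936875, sp=1, e=sp−y≈5.936875; I≈4.484895, D=e−e_prev≈10.062948; u=5/4·5.936875+5/4·4.484895+1·10.062948≈23.090161; next y=2/5·(-4.936875)+1/2·23.090161≈9.570331
n=7: y≈9.570331, sp=1, e=sp−y≈-8.570331; I≈-4.085435, D=e−e_prev≈-14.507205; u=5/4·(-8.570331)+5/4·(-4.085435)+1·(-14.507205)≈-30.326913; next y=2/5·9.570331+1/2·(-30.326913)≈-11.335324
n=8: y≈-11.335324, sp=1, e=sp−y≈12.335324; I≈8.249889, D=e−e_prev≈20.905655; u=5/4·12.335324+5/4·8.249889+1·20.905655≈46.637171; next y=2/5·(-11.335324)+1/2·46.637171≈18.784456
n=9: y≈18.784456, sp=1, e=sp−y≈-17.784456; I≈-9.534567, D=e−e_prev≈-30.119780; u=5/4·(-17.784456)+5/4·(-9.534567)+1·(-30.119780)≈-64.268559; next y=2/5·18.784456+1/2·(-64.268559)≈-24.620497
n=10: y≈-24.620497, sp=1, e=sp−y≈25.620497; I≈16.085930, D=e−e_prev≈43.404953; u=5/4·25.620497+5/4·16.085930+1·43.404953≈95.537987; next y=2/5·(-24.620497)+1/2·95.537987≈37.920794
n=11: y≈37.920794, sp=1, e=sp−y≈-36.920794; I≈-20.834864, D=e−e_prev≈-62.541291; u=5/4·(-36.920794)+5/4·(-20.834864)+1·(-62.541291)≈-134.735865; next y=2/5·37.920794+1/2·(-134.735865)≈-52.199615
n=12: y≈-52.199615, sp=1, e=sp−y≈53.199615; I≈32.364750, D=e−e_prev≈90.120409; u=5/4·53.199615+5/4·32.364750+1·90.120409≈197.075866; next y=2/5·(-52.199615)+1/2·197.075866≈77.658087
n=13: y≈77.658087, sp=1, e=sp−y≈-76.658087; I≈-44.293337, D=e−e_prev≈-129.857702; u=5/4·(-76.658087)+5/4·(-44.293337)+1·(-129.857702)≈-281.046981; next y=2/5·77.658087+1/2·(-281.046981)≈-109.460256
n=14: y≈-109.460256, sp=1, e=sp−y≈110.460256; I≈66.166919, D=e−e_prev≈187.118343; u=5/4·110.460256+5/4·66.166919+1·187.118343≈407.902311; next y=2/5·(-109.460256)+1/2·407.902311≈160.167053

0 1 3.500 0.000
1 1 -2.375 1.750
2 1 6.269 -0.488
3 1 -6.103 2.939
4 1 11.753 -1.876
5 1 -13.975 5.126
6 1 23.090 -4.937
7 1 -30.327 9.570
8 1 46.637 -11.335
9 1 -64.269 18.784
10 1 95.538 -24.620
11 1 -134.736 37.921
12 1 197.076 -52.200
13 1 -281.047 77.658
14 1 407.902 -109.460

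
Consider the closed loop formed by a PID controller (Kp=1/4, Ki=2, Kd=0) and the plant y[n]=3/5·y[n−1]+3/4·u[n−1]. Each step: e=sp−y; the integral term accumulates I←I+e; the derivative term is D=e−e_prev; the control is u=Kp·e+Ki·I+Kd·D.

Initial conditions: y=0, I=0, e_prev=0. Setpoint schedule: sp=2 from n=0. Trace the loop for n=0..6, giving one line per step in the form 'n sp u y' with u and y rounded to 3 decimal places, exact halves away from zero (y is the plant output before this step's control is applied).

0 2 4.500 0.000
1 2 0.906 3.375
2 2 -0.336 2.705
3 2 1.256 1.371
4 2 1.629 1.764
5 2 0.940 2.280
6 2 0.846 2.073

(exact arithmetic carried between steps; '≈' marks a value shown rounded to 6 d.p. or computed from one; I and e_prev carry over from the previous line; the table rounds u and y to 3 d.p., halves away from zero)
n=0: y=0, sp=2, e=sp−y=2; I=2, D=e−e_prev=2; u=1/4·2+2·2+0·2=4.5; next y=3/5·0+3/4·4.5=3.375
n=1: y=3.375, sp=2, e=sp−y=-1.375; I=0.625, D=e−e_prev=-3.375; u=1/4·(-1.375)+2·0.625+0·(-3.375)=0.90625; next y=3/5·3.375+3/4·0.90625≈2.704688
n=2: y≈2.704688, sp=2, e=sp−y≈-0.704688; I≈-0.079688, D=e−e_prev≈0.670313; u=1/4·(-0.704688)+2·(-0.079688)+0·0.670313≈-0.335547; next y=3/5·2.704688+3/4·(-0.335547)≈1.371152
n=3: y≈1.371152, sp=2, e=sp−y≈0.628848; I≈0.549160, D=e−e_prev≈1.333535; u=1/4·0.628848+2·0.549160+0·1.333535≈1.255532; next y=3/5·1.371152+3/4·1.255532≈1.764341
n=4: y≈1.764341, sp=2, e=sp−y≈0.235659; I≈0.784820, D=e−e_prev≈-0.393188; u=1/4·0.235659+2·0.784820+0·(-0.393188)≈1.628554; next y=3/5·1.764341+3/4·1.628554≈2.280020
n=5: y≈2.280020, sp=2, e=sp−y≈-0.280020; I≈0.504800, D=e−e_prev≈-0.515679; u=1/4·(-0.280020)+2·0.504800+0·(-0.515679)≈0.939594; next y=3/5·2.280020+3/4·0.939594≈2.072708
n=6: y≈2.072708, sp=2, e=sp−y≈-0.072708; I≈0.432092, D=e−e_prev≈0.207312; u=1/4·(-0.072708)+2·0.432092+0·0.207312≈0.846007; next y=3/5·2.072708+3/4·0.846007≈1.878130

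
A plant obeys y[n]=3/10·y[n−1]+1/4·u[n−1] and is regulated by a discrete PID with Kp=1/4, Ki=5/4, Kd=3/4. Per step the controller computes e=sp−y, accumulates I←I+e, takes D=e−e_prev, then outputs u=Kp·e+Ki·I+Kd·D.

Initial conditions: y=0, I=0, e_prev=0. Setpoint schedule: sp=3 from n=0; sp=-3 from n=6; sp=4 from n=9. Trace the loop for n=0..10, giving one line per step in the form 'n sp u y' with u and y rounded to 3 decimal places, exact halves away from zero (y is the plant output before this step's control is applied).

0 3 6.750 0.000
1 3 4.453 1.688
2 3 7.512 1.620
3 3 7.512 2.364
4 3 8.363 2.587
5 3 8.417 2.867
6 -3 -4.926 2.964
7 -3 -0.369 -0.342
8 -3 -6.502 -0.195
9 4 9.202 -1.684
10 4 2.112 1.795

(exact arithmetic carried between steps; '≈' marks a value shown rounded to 6 d.p. or computed from one; I and e_prev carry over from the previous line; the table rounds u and y to 3 d.p., halves away from zero)
n=0: y=0, sp=3, e=sp−y=3; I=3, D=e−e_prev=3; u=1/4·3+5/4·3+3/4·3=6.75; next y=3/10·0+1/4·6.75=1.6875
n=1: y=1.6875, sp=3, e=sp−y=1.3125; I=4.3125, D=e−e_prev=-1.6875; u=1/4·1.3125+5/4·4.3125+3/4·(-1.6875)=4.453125; next y=3/10·1.6875+1/4·4.453125≈1.619531
n=2: y≈1.619531, sp=3, e=sp−y≈1.380469; I≈5.692969, D=e−e_prev≈0.067969; u=1/4·1.380469+5/4·5.692969+3/4·0.067969≈7.512305; next y=3/10·1.619531+1/4·7.512305≈2.363936
n=3: y≈2.363936, sp=3, e=sp−y≈0.636064; I≈6.329033, D=e−e_prev≈-0.744404; u=1/4·0.636064+5/4·6.329033+3/4·(-0.744404)≈7.512004; next y=3/10·2.363936+1/4·7.512004≈2.587182
n=4: y≈2.587182, sp=3, e=sp−y≈0.412818; I≈6.741851, D=e−e_prev≈-0.223246; u=1/4·0.412818+5/4·6.741851+3/4·(-0.223246)≈8.363084; next y=3/10·2.587182+1/4·8.363084≈2.866926
n=5: y≈2.866926, sp=3, e=sp−y≈0.133074; I≈6.874926, D=e−e_prev≈-0.279744; u=1/4·0.133074+5/4·6.874926+3/4·(-0.279744)≈8.417118; next y=3/10·2.866926+1/4·8.417118≈2.964357
n=6: y≈2.964357, sp=-3, e=sp−y≈-5.964357; I≈0.910569, D=e−e_prev≈-6.097432; u=1/4·(-5.964357)+5/4·0.910569+3/4·(-6.097432)≈-4.925952; next y=3/10·2.964357+1/4·(-4.925952)≈-0.342181
n=7: y≈-0.342181, sp=-3, e=sp−y≈-2.657819; I≈-1.747250, D=e−e_prev≈3.306538; u=1/4·(-2.657819)+5/4·(-1.747250)+3/4·3.306538≈-0.368614; next y=3/10·(-0.342181)+1/4·(-0.368614)≈-0.194808
n=8: y≈-0.194808, sp=-3, e=sp−y≈-2.805192; I≈-4.552443, D=e−e_prev≈-0.147373; u=1/4·(-2.805192)+5/4·(-4.552443)+3/4·(-0.147373)≈-6.502381; next y=3/10·(-0.194808)+1/4·(-6.502381)≈-1.684038
n=9: y≈-1.684038, sp=4, e=sp−y≈5.684038; I≈1.131595, D=e−e_prev≈8.489230; u=1/4·5.684038+5/4·1.131595+3/4·8.489230≈9.202426; next y=3/10·(-1.684038)+1/4·9.202426≈1.795395
n=10: y≈1.795395, sp=4, e=sp−y≈2.204605; I≈3.336200, D=e−e_prev≈-3.479433; u=1/4·2.204605+5/4·3.336200+3/4·(-3.479433)≈2.111827; next y=3/10·1.795395+1/4·2.111827≈1.066575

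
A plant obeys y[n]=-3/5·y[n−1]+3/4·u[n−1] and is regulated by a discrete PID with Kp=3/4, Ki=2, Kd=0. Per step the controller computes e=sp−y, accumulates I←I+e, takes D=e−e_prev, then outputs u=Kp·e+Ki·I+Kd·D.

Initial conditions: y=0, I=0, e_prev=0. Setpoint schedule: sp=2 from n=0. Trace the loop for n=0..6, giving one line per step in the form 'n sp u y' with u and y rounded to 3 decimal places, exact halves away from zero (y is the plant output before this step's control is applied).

(exact arithmetic carried between steps; '≈' marks a value shown rounded to 6 d.p. or computed from one; I and e_prev carry over from the previous line; the table rounds u and y to 3 d.p., halves away from zero)
n=0: y=0, sp=2, e=sp−y=2; I=2, D=e−e_prev=2; u=3/4·2+2·2+0·2=5.5; next y=-3/5·0+3/4·5.5=4.125
n=1: y=4.125, sp=2, e=sp−y=-2.125; I=-0.125, D=e−e_prev=-4.125; u=3/4·(-2.125)+2·(-0.125)+0·(-4.125)=-1.84375; next y=-3/5·4.125+3/4·(-1.84375)≈-3.857813
n=2: y≈-3.857813, sp=2, e=sp−y≈5.857813; I≈5.732813, D=e−e_prev≈7.982813; u=3/4·5.857813+2·5.732813+0·7.982813≈15.858984; next y=-3/5·(-3.857813)+3/4·15.858984≈14.208926
n=3: y≈14.208926, sp=2, e=sp−y≈-12.208926; I≈-6.476113, D=e−e_prev≈-18.066738; u=3/4·(-12.208926)+2·(-6.476113)+0·(-18.066738)≈-22.108921; next y=-3/5·14.208926+3/4·(-22.108921)≈-25.107046
n=4: y≈-25.107046, sp=2, e=sp−y≈27.107046; I≈20.630933, D=e−e_prev≈39.315972; u=3/4·27.107046+2·20.630933+0·39.315972≈61.592150; next y=-3/5·(-25.107046)+3/4·61.592150≈61.258340
n=5: y≈61.258340, sp=2, e=sp−y≈-59.258340; I≈-38.627408, D=e−e_prev≈-86.365387; u=3/4·(-59.258340)+2·(-38.627408)+0·(-86.365387)≈-121.698570; next y=-3/5·61.258340+3/4·(-121.698570)≈-128.028932
n=6: y≈-128.028932, sp=2, e=sp−y≈130.028932; I≈91.401525, D=e−e_prev≈189.287273; u=3/4·130.028932+2·91.401525+0·189.287273≈280.324748; next y=-3/5·(-128.028932)+3/4·280.324748≈287.060920

0 2 5.500 0.000
1 2 -1.844 4.125
2 2 15.859 -3.858
3 2 -22.109 14.209
4 2 61.592 -25.107
5 2 -121.699 61.258
6 2 280.325 -128.029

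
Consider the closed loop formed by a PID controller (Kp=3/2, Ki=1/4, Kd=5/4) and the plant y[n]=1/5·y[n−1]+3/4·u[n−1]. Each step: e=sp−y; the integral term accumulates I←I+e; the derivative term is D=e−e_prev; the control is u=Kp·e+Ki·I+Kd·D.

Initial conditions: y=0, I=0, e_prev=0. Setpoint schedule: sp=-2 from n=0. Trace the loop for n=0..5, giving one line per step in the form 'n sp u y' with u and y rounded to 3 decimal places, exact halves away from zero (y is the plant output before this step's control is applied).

(exact arithmetic carried between steps; '≈' marks a value shown rounded to 6 d.p. or computed from one; I and e_prev carry over from the previous line; the table rounds u and y to 3 d.p., halves away from zero)
n=0: y=0, sp=-2, e=sp−y=-2; I=-2, D=e−e_prev=-2; u=3/2·(-2)+1/4·(-2)+5/4·(-2)=-6; next y=1/5·0+3/4·(-6)=-4.5
n=1: y=-4.5, sp=-2, e=sp−y=2.5; I=0.5, D=e−e_prev=4.5; u=3/2·2.5+1/4·0.5+5/4·4.5=9.5; next y=1/5·(-4.5)+3/4·9.5=6.225
n=2: y=6.225, sp=-2, e=sp−y=-8.225; I=-7.725, D=e−e_prev=-10.725; u=3/2·(-8.225)+1/4·(-7.725)+5/4·(-10.725)=-27.675; next y=1/5·6.225+3/4·(-27.675)=-19.51125
n=3: y=-19.51125, sp=-2, e=sp−y=17.51125; I=9.78625, D=e−e_prev=25.73625; u=3/2·17.51125+1/4·9.78625+5/4·25.73625=60.88375; next y=1/5·(-19.51125)+3/4·60.88375≈41.760563
n=4: y≈41.760563, sp=-2, e=sp−y≈-43.760563; I≈-33.974313, D=e−e_prev≈-61.271813; u=3/2·(-43.760563)+1/4·(-33.974313)+5/4·(-61.271813)≈-150.724188; next y=1/5·41.760563+3/4·(-150.724188)≈-104.691028
n=5: y≈-104.691028, sp=-2, e=sp−y≈102.691028; I≈68.716716, D=e−e_prev≈146.451591; u=3/2·102.691028+1/4·68.716716+5/4·146.451591≈354.280209; next y=1/5·(-104.691028)+3/4·354.280209≈244.771951

0 -2 -6.000 0.000
1 -2 9.500 -4.500
2 -2 -27.675 6.225
3 -2 60.884 -19.511
4 -2 -150.724 41.761
5 -2 354.280 -104.691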